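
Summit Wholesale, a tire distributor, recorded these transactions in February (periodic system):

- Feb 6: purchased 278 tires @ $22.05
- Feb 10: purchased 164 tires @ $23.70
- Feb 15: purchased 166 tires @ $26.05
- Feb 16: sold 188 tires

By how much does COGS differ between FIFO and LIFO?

$700.30

FIFO COGS: 188 @ $22.05 = $4,145.40
LIFO COGS: 166 @ $26.05 + 22 @ $23.70 = $4,845.70
Difference = |$4,145.40 − $4,845.70| = $700.30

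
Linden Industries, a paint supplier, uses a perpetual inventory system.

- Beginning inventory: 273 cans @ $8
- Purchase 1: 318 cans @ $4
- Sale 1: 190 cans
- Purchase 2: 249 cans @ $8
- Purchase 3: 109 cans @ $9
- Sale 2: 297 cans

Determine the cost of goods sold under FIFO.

COGS = $3,040

Sale 1 (190) [FIFO — oldest first]: 190 @ $8 = $1,520
Sale 2 (297) [FIFO — oldest first]: 83 @ $8 + 214 @ $4 = $1,520
Total COGS = $1,520 + $1,520 = $3,040
Ending inventory: 104 @ $4 + 249 @ $8 + 109 @ $9 = $3,389
Check: goods available $6,429 = COGS $3,040 + ending $3,389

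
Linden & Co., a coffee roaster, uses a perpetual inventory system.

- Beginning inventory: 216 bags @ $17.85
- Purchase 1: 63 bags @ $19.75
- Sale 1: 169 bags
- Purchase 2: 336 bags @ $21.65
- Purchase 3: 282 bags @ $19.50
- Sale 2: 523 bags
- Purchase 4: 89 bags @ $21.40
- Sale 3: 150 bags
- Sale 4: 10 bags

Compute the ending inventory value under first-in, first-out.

Sale 1 (169) [FIFO — oldest first]: 169 @ $17.85 = $3,016.65
Sale 2 (523) [FIFO — oldest first]: 47 @ $17.85 + 63 @ $19.75 + 336 @ $21.65 + 77 @ $19.50 = $10,859.10
Sale 3 (150) [FIFO — oldest first]: 150 @ $19.50 = $2,925.00
Sale 4 (10) [FIFO — oldest first]: 10 @ $19.50 = $195.00
Total COGS = $3,016.65 + $10,859.10 + $2,925.00 + $195.00 = $16,995.75
Ending inventory: 45 @ $19.50 + 89 @ $21.40 = $2,782.10
Check: goods available $19,777.85 = COGS $16,995.75 + ending $2,782.10

Ending inventory = $2,782.10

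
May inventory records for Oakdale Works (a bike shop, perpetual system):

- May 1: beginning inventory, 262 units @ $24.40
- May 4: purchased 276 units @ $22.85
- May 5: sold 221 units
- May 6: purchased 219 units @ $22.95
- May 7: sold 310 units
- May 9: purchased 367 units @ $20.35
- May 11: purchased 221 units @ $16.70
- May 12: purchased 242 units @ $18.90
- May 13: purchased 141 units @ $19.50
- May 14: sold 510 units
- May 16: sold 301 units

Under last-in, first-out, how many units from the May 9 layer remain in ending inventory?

160

May 5, 221 sold [LIFO — newest first]: 221 @ $22.85 = $5,049.85
May 7, 310 sold [LIFO — newest first]: 219 @ $22.95 + 55 @ $22.85 + 36 @ $24.40 = $7,161.20
May 14, 510 sold [LIFO — newest first]: 141 @ $19.50 + 242 @ $18.90 + 127 @ $16.70 = $9,444.20
May 16, 301 sold [LIFO — newest first]: 94 @ $16.70 + 207 @ $20.35 = $5,782.25
Total COGS = $5,049.85 + $7,161.20 + $9,444.20 + $5,782.25 = $27,437.50
Ending inventory: 226 @ $24.40 + 160 @ $20.35 = $8,770.40
Check: goods available $36,207.90 = COGS $27,437.50 + ending $8,770.40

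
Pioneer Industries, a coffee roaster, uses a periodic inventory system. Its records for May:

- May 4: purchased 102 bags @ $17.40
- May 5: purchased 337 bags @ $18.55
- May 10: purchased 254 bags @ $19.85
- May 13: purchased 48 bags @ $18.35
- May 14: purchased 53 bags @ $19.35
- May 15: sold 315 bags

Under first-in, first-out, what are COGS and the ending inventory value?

May 15, 315 sold [FIFO — oldest first]: 102 @ $17.40 + 213 @ $18.55 = $5,725.95
Ending inventory: 124 @ $18.55 + 254 @ $19.85 + 48 @ $18.35 + 53 @ $19.35 = $9,248.45

COGS = $5,725.95; ending inventory = $9,248.45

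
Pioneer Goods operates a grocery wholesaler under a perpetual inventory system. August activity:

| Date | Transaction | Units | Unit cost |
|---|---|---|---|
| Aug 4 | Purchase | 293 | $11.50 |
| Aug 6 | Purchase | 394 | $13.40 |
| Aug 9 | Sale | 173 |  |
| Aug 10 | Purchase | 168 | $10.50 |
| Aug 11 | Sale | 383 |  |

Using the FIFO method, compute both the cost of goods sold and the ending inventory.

COGS = $6,893.70; ending inventory = $3,519.40

Aug 9, 173 sold [FIFO — oldest first]: 173 @ $11.50 = $1,989.50
Aug 11, 383 sold [FIFO — oldest first]: 120 @ $11.50 + 263 @ $13.40 = $4,904.20
Total COGS = $1,989.50 + $4,904.20 = $6,893.70
Ending inventory: 131 @ $13.40 + 168 @ $10.50 = $3,519.40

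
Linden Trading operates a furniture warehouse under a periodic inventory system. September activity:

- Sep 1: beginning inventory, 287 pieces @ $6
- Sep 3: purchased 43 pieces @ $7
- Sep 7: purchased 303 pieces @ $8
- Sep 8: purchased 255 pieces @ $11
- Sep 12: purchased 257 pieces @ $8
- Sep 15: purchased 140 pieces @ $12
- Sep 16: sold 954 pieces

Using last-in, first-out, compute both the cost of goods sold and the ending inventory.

COGS = $8,957; ending inventory = $2,031

Sep 16, 954 sold [LIFO — newest first]: 140 @ $12 + 257 @ $8 + 255 @ $11 + 302 @ $8 = $8,957
Ending inventory: 287 @ $6 + 43 @ $7 + 1 @ $8 = $2,031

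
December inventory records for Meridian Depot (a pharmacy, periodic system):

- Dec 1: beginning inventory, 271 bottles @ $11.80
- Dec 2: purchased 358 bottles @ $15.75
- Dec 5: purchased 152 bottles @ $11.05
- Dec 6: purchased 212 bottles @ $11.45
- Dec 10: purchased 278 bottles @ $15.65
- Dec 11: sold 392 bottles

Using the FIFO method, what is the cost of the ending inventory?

Dec 11, 392 sold [FIFO — oldest first]: 271 @ $11.80 + 121 @ $15.75 = $5,103.55
Ending inventory: 237 @ $15.75 + 152 @ $11.05 + 212 @ $11.45 + 278 @ $15.65 = $12,190.45

Ending inventory = $12,190.45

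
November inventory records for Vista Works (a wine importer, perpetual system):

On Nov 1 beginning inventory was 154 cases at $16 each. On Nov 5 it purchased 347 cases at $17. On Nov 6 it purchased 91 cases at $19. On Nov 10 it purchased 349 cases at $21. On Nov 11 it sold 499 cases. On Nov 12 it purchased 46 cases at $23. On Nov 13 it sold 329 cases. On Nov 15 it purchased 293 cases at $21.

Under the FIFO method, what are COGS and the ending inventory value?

Nov 11, 499 sold [FIFO — oldest first]: 154 @ $16 + 345 @ $17 = $8,329
Nov 13, 329 sold [FIFO — oldest first]: 2 @ $17 + 91 @ $19 + 236 @ $21 = $6,719
Total COGS = $8,329 + $6,719 = $15,048
Ending inventory: 113 @ $21 + 46 @ $23 + 293 @ $21 = $9,584

COGS = $15,048; ending inventory = $9,584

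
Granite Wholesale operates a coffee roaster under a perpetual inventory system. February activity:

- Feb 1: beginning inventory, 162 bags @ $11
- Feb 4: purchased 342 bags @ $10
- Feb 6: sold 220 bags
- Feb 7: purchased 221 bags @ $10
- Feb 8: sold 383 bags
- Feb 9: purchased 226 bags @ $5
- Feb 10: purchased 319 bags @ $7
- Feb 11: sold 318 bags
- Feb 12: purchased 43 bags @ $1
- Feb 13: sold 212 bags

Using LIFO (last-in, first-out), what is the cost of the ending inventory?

Ending inventory = $1,632

Feb 6, 220 sold [LIFO — newest first]: 220 @ $10 = $2,200
Feb 8, 383 sold [LIFO — newest first]: 221 @ $10 + 122 @ $10 + 40 @ $11 = $3,870
Feb 11, 318 sold [LIFO — newest first]: 318 @ $7 = $2,226
Feb 13, 212 sold [LIFO — newest first]: 43 @ $1 + 1 @ $7 + 168 @ $5 = $890
Total COGS = $2,200 + $3,870 + $2,226 + $890 = $9,186
Ending inventory: 122 @ $11 + 58 @ $5 = $1,632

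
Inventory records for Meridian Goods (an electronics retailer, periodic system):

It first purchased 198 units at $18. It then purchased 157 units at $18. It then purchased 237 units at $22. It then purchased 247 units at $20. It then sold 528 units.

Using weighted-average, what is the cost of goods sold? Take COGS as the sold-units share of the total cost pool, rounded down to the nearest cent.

COGS = $10,411.48

Sale 1, sell 528: 528/839 × $16,544.00 → $10,411.48
Ending inventory (cost pool remaining) = $6,132.52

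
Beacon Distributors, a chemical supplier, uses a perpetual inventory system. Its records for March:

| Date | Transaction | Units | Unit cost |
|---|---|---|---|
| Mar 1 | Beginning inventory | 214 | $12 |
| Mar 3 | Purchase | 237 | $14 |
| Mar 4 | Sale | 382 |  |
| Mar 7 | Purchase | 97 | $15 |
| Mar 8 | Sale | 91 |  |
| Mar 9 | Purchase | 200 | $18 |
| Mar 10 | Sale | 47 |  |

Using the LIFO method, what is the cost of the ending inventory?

Ending inventory = $3,672

Mar 4, 382 sold [LIFO — newest first]: 237 @ $14 + 145 @ $12 = $5,058
Mar 8, 91 sold [LIFO — newest first]: 91 @ $15 = $1,365
Mar 10, 47 sold [LIFO — newest first]: 47 @ $18 = $846
Total COGS = $5,058 + $1,365 + $846 = $7,269
Ending inventory: 69 @ $12 + 6 @ $15 + 153 @ $18 = $3,672
Check: goods available $10,941 = COGS $7,269 + ending $3,672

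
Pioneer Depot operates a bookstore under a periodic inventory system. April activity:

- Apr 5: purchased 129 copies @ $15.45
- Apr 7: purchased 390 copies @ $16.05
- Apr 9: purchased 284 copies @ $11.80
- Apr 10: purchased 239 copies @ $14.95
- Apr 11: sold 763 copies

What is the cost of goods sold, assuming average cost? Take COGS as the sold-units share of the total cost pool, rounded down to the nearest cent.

COGS = $11,113.14

Apr 11, sell 763: 763/1042 × $15,176.80 → $11,113.14
Ending inventory (cost pool remaining) = $4,063.66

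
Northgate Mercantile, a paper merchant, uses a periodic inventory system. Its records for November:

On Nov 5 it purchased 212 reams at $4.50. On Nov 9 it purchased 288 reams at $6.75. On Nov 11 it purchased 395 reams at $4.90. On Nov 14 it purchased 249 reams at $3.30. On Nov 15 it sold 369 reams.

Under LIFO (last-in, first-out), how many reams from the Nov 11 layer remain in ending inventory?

Nov 15, 369 sold [LIFO — newest first]: 249 @ $3.30 + 120 @ $4.90 = $1,409.70
Ending inventory: 212 @ $4.50 + 288 @ $6.75 + 275 @ $4.90 = $4,245.50

275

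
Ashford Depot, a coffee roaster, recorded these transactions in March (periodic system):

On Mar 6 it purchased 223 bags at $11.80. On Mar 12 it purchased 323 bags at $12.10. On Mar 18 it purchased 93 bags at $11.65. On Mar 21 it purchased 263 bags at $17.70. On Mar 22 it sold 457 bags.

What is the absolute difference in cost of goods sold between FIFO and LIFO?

$1,497.85

FIFO COGS: 223 @ $11.80 + 234 @ $12.10 = $5,462.80
LIFO COGS: 263 @ $17.70 + 93 @ $11.65 + 101 @ $12.10 = $6,960.65
Difference = |$5,462.80 − $6,960.65| = $1,497.85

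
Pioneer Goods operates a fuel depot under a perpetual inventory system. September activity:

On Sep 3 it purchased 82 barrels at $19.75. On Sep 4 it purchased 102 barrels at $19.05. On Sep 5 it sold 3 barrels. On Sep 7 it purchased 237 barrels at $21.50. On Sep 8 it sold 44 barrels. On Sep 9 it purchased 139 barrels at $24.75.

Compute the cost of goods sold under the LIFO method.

Sep 5, 3 sold [LIFO — newest first]: 3 @ $19.05 = $57.15
Sep 8, 44 sold [LIFO — newest first]: 44 @ $21.50 = $946.00
Total COGS = $57.15 + $946.00 = $1,003.15
Ending inventory: 82 @ $19.75 + 99 @ $19.05 + 193 @ $21.50 + 139 @ $24.75 = $11,095.20

COGS = $1,003.15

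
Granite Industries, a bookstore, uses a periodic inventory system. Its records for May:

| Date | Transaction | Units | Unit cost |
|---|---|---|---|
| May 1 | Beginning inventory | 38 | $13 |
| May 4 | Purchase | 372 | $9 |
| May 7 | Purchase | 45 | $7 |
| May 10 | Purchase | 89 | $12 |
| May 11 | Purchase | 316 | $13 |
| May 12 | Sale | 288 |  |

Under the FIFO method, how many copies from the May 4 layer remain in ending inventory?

122

May 12, 288 sold [FIFO — oldest first]: 38 @ $13 + 250 @ $9 = $2,744
Ending inventory: 122 @ $9 + 45 @ $7 + 89 @ $12 + 316 @ $13 = $6,589
Check: goods available $9,333 = COGS $2,744 + ending $6,589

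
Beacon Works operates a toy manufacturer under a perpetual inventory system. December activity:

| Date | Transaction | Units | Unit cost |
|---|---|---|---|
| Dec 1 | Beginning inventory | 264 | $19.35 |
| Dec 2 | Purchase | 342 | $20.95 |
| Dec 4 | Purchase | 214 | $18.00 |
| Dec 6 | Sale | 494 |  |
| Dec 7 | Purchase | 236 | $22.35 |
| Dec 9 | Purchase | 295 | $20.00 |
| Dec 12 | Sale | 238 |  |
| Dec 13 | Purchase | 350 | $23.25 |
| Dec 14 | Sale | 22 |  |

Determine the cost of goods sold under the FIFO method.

COGS = $14,937.30

Dec 6, 494 sold [FIFO — oldest first]: 264 @ $19.35 + 230 @ $20.95 = $9,926.90
Dec 12, 238 sold [FIFO — oldest first]: 112 @ $20.95 + 126 @ $18.00 = $4,614.40
Dec 14, 22 sold [FIFO — oldest first]: 22 @ $18.00 = $396.00
Total COGS = $9,926.90 + $4,614.40 + $396.00 = $14,937.30
Ending inventory: 66 @ $18.00 + 236 @ $22.35 + 295 @ $20.00 + 350 @ $23.25 = $20,500.10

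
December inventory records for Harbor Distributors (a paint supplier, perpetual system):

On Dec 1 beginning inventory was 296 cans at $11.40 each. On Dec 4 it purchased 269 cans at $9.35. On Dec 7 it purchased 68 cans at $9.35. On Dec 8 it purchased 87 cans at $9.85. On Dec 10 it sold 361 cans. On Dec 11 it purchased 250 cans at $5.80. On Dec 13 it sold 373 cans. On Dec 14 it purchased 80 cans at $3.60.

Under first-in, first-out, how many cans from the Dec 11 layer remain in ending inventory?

Dec 10, 361 sold [FIFO — oldest first]: 296 @ $11.40 + 65 @ $9.35 = $3,982.15
Dec 13, 373 sold [FIFO — oldest first]: 204 @ $9.35 + 68 @ $9.35 + 87 @ $9.85 + 14 @ $5.80 = $3,481.35
Total COGS = $3,982.15 + $3,481.35 = $7,463.50
Ending inventory: 236 @ $5.80 + 80 @ $3.60 = $1,656.80

236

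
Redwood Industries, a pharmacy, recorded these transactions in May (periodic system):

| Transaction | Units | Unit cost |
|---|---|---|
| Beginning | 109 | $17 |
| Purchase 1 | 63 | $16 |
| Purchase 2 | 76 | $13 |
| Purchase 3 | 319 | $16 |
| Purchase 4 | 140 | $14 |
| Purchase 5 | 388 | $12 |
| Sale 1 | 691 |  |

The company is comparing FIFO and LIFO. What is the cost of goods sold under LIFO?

COGS = $9,224

FIFO COGS: 109 @ $17 + 63 @ $16 + 76 @ $13 + 319 @ $16 + 124 @ $14 = $10,689
LIFO COGS: 388 @ $12 + 140 @ $14 + 163 @ $16 = $9,224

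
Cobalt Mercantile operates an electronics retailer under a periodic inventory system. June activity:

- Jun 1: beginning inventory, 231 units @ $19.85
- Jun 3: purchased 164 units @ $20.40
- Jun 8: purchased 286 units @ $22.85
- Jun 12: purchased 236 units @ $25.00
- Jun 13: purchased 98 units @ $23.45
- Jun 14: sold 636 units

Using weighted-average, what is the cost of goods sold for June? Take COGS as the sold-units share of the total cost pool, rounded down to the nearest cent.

COGS = $14,201.37

Jun 14, sell 636: 636/1015 × $22,664.15 → $14,201.37
Ending inventory (cost pool remaining) = $8,462.78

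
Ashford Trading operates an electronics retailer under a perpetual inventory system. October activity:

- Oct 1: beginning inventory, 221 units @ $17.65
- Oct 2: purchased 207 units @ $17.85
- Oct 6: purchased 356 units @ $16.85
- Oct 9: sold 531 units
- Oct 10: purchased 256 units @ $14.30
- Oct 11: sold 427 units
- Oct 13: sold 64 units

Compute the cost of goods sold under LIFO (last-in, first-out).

COGS = $16,937.30

Oct 9, 531 sold [LIFO — newest first]: 356 @ $16.85 + 175 @ $17.85 = $9,122.35
Oct 11, 427 sold [LIFO — newest first]: 256 @ $14.30 + 32 @ $17.85 + 139 @ $17.65 = $6,685.35
Oct 13, 64 sold [LIFO — newest first]: 64 @ $17.65 = $1,129.60
Total COGS = $9,122.35 + $6,685.35 + $1,129.60 = $16,937.30
Ending inventory: 18 @ $17.65 = $317.70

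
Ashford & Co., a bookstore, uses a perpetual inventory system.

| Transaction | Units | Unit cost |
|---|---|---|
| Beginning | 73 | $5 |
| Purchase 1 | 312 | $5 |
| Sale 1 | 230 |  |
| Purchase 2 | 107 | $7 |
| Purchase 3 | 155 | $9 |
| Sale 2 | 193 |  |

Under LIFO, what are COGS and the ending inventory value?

COGS = $2,811; ending inventory = $1,258

Sale 1 (230) [LIFO — newest first]: 230 @ $5 = $1,150
Sale 2 (193) [LIFO — newest first]: 155 @ $9 + 38 @ $7 = $1,661
Total COGS = $1,150 + $1,661 = $2,811
Ending inventory: 73 @ $5 + 82 @ $5 + 69 @ $7 = $1,258
Check: goods available $4,069 = COGS $2,811 + ending $1,258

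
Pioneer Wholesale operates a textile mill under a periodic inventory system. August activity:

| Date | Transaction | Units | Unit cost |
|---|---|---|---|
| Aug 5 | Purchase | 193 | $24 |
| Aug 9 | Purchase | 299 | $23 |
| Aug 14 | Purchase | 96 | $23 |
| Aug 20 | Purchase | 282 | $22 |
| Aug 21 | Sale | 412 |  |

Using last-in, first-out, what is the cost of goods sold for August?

Aug 21, 412 sold [LIFO — newest first]: 282 @ $22 + 96 @ $23 + 34 @ $23 = $9,194
Ending inventory: 193 @ $24 + 265 @ $23 = $10,727

COGS = $9,194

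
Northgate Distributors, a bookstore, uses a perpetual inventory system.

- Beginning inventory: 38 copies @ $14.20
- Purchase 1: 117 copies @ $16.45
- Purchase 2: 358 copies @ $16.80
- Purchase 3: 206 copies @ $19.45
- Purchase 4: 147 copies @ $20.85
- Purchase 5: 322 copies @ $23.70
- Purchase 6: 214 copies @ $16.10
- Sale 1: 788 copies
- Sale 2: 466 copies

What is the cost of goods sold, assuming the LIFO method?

COGS = $24,278.00

Sale 1 (788) [LIFO — newest first]: 214 @ $16.10 + 322 @ $23.70 + 147 @ $20.85 + 105 @ $19.45 = $16,184.00
Sale 2 (466) [LIFO — newest first]: 101 @ $19.45 + 358 @ $16.80 + 7 @ $16.45 = $8,094.00
Total COGS = $16,184.00 + $8,094.00 = $24,278.00
Ending inventory: 38 @ $14.20 + 110 @ $16.45 = $2,349.10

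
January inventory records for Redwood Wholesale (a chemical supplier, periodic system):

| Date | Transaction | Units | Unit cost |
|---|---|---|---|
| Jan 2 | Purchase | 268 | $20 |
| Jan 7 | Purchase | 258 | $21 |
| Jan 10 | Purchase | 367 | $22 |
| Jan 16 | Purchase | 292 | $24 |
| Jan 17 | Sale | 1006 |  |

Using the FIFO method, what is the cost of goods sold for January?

COGS = $21,564

Jan 17, 1006 sold [FIFO — oldest first]: 268 @ $20 + 258 @ $21 + 367 @ $22 + 113 @ $24 = $21,564
Ending inventory: 179 @ $24 = $4,296
Check: goods available $25,860 = COGS $21,564 + ending $4,296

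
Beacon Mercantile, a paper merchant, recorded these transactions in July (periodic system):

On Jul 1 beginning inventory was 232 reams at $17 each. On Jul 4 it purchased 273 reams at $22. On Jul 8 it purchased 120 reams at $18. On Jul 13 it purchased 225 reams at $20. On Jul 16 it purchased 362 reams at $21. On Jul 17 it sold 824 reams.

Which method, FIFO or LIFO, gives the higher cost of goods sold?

LIFO

FIFO COGS: 232 @ $17 + 273 @ $22 + 120 @ $18 + 199 @ $20 = $16,090
LIFO COGS: 362 @ $21 + 225 @ $20 + 120 @ $18 + 117 @ $22 = $16,836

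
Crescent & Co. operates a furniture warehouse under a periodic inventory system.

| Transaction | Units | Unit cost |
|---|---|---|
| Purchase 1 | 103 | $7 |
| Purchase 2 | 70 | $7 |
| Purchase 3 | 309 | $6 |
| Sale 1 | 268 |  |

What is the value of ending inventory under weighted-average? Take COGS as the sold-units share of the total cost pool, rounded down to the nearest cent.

Ending inventory = $1,360.81

Sale 1, sell 268: 268/482 × $3,065.00 → $1,704.19
Ending inventory (cost pool remaining) = $1,360.81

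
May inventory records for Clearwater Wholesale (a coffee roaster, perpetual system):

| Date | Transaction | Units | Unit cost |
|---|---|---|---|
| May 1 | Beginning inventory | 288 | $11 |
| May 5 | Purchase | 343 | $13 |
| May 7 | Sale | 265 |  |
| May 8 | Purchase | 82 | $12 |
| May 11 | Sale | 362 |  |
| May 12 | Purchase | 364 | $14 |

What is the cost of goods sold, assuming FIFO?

COGS = $7,575

May 7, 265 sold [FIFO — oldest first]: 265 @ $11 = $2,915
May 11, 362 sold [FIFO — oldest first]: 23 @ $11 + 339 @ $13 = $4,660
Total COGS = $2,915 + $4,660 = $7,575
Ending inventory: 4 @ $13 + 82 @ $12 + 364 @ $14 = $6,132
Check: goods available $13,707 = COGS $7,575 + ending $6,132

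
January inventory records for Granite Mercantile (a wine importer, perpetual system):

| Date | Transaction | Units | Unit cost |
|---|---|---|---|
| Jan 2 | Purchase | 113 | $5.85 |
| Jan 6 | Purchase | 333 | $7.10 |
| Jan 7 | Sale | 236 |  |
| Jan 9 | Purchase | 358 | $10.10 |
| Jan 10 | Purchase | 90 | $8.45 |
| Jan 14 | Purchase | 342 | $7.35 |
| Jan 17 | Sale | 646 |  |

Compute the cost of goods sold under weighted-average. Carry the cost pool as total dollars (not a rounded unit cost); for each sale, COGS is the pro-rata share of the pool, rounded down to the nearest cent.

COGS = $6,972.01

After Jan 2: 113 on hand, pool $661.05 (≈ $5.8500 each)
After Jan 6: 446 on hand, pool $3,025.35 (≈ $6.7833 each)
Jan 7, sell 236: 236/446 × $3,025.35 → $1,600.85
After Jan 9: 568 on hand, pool $5,040.30 (≈ $8.8738 each)
After Jan 10: 658 on hand, pool $5,800.80 (≈ $8.8158 each)
After Jan 14: 1000 on hand, pool $8,314.50 (≈ $8.3145 each)
Jan 17, sell 646: 646/1000 × $8,314.50 → $5,371.16
Total COGS = $1,600.85 + $5,371.16 = $6,972.01
Ending inventory (cost pool remaining) = $2,943.34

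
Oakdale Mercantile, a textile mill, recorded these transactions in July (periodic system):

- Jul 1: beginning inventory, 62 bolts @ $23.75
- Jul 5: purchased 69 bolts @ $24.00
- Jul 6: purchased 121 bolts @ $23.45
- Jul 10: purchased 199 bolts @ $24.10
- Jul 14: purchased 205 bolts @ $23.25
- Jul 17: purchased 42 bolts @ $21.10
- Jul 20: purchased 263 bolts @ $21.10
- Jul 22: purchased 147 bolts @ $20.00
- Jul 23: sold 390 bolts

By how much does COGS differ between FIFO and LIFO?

$1,224.45

FIFO COGS: 62 @ $23.75 + 69 @ $24.00 + 121 @ $23.45 + 138 @ $24.10 = $9,291.75
LIFO COGS: 147 @ $20.00 + 243 @ $21.10 = $8,067.30
Difference = |$9,291.75 − $8,067.30| = $1,224.45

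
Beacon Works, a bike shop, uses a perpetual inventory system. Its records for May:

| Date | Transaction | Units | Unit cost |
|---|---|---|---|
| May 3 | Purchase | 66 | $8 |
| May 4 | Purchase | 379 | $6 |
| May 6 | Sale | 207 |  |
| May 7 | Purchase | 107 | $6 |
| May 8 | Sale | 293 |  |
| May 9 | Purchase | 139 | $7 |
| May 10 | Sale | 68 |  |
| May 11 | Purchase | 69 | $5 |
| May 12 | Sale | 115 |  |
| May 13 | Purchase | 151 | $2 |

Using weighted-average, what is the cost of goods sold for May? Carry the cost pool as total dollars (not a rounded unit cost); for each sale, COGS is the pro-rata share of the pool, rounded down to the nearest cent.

COGS = $4,289.01

After May 3: 66 on hand, pool $528.00 (≈ $8.0000 each)
After May 4: 445 on hand, pool $2,802.00 (≈ $6.2966 each)
May 6, sell 207: 207/445 × $2,802.00 → $1,303.40
After May 7: 345 on hand, pool $2,140.60 (≈ $6.2046 each)
May 8, sell 293: 293/345 × $2,140.60 → $1,817.95
After May 9: 191 on hand, pool $1,295.65 (≈ $6.7835 each)
May 10, sell 68: 68/191 × $1,295.65 → $461.27
After May 11: 192 on hand, pool $1,179.38 (≈ $6.1426 each)
May 12, sell 115: 115/192 × $1,179.38 → $706.39
After May 13: 228 on hand, pool $774.99 (≈ $3.3991 each)
Total COGS = $1,303.40 + $1,817.95 + $461.27 + $706.39 = $4,289.01
Ending inventory (cost pool remaining) = $774.99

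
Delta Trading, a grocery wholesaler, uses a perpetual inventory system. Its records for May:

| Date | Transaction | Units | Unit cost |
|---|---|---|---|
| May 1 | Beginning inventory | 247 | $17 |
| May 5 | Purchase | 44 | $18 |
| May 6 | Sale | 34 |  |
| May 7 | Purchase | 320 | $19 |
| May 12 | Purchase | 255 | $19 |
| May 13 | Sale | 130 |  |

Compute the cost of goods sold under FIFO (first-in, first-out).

COGS = $2,788

May 6, 34 sold [FIFO — oldest first]: 34 @ $17 = $578
May 13, 130 sold [FIFO — oldest first]: 130 @ $17 = $2,210
Total COGS = $578 + $2,210 = $2,788
Ending inventory: 83 @ $17 + 44 @ $18 + 320 @ $19 + 255 @ $19 = $13,128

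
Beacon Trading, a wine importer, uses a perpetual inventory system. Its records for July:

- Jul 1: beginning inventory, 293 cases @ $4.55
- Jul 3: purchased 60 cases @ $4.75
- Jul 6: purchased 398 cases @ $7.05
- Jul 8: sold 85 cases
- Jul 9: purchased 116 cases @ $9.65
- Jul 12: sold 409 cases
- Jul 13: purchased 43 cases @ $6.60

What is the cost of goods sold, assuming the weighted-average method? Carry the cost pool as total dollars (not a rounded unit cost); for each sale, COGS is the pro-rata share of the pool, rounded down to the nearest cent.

After Jul 1: 293 on hand, pool $1,333.15 (≈ $4.5500 each)
After Jul 3: 353 on hand, pool $1,618.15 (≈ $4.5840 each)
After Jul 6: 751 on hand, pool $4,424.05 (≈ $5.8909 each)
Jul 8, sell 85: 85/751 × $4,424.05 → $500.72
After Jul 9: 782 on hand, pool $5,042.73 (≈ $6.4485 each)
Jul 12, sell 409: 409/782 × $5,042.73 → $2,637.43
After Jul 13: 416 on hand, pool $2,689.10 (≈ $6.4642 each)
Total COGS = $500.72 + $2,637.43 = $3,138.15
Ending inventory (cost pool remaining) = $2,689.10

COGS = $3,138.15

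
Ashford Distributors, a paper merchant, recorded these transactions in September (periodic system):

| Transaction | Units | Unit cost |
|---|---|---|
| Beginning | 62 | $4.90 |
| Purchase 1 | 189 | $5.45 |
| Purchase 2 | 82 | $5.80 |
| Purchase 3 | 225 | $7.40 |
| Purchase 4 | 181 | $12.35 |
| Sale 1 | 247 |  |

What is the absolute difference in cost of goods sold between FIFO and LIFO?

$1,411.70

FIFO COGS: 62 @ $4.90 + 185 @ $5.45 = $1,312.05
LIFO COGS: 181 @ $12.35 + 66 @ $7.40 = $2,723.75
Difference = |$1,312.05 − $2,723.75| = $1,411.70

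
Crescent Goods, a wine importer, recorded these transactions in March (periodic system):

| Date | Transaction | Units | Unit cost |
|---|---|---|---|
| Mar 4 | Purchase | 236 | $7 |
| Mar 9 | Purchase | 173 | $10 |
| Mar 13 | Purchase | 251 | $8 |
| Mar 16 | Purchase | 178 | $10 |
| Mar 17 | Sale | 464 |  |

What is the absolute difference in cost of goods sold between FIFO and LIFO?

$316

FIFO COGS: 236 @ $7 + 173 @ $10 + 55 @ $8 = $3,822
LIFO COGS: 178 @ $10 + 251 @ $8 + 35 @ $10 = $4,138
Difference = |$3,822 − $4,138| = $316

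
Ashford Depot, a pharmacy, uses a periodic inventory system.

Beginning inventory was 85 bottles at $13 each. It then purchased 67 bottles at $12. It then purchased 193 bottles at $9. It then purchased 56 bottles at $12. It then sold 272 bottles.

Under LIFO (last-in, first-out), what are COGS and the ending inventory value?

Sale 1 (272) [LIFO — newest first]: 56 @ $12 + 193 @ $9 + 23 @ $12 = $2,685
Ending inventory: 85 @ $13 + 44 @ $12 = $1,633
Check: goods available $4,318 = COGS $2,685 + ending $1,633

COGS = $2,685; ending inventory = $1,633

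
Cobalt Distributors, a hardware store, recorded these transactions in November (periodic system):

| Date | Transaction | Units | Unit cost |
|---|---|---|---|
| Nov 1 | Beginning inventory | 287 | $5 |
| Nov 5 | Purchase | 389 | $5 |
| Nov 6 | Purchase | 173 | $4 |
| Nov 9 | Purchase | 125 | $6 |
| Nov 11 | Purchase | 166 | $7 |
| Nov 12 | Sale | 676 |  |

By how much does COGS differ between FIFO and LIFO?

FIFO COGS: 287 @ $5 + 389 @ $5 = $3,380
LIFO COGS: 166 @ $7 + 125 @ $6 + 173 @ $4 + 212 @ $5 = $3,664
Difference = |$3,380 − $3,664| = $284

$284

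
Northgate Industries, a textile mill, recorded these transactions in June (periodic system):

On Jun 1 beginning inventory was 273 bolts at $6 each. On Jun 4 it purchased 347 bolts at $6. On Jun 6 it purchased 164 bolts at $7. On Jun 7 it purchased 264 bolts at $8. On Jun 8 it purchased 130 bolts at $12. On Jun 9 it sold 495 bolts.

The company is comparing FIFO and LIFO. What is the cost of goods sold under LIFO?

COGS = $4,379

FIFO COGS: 273 @ $6 + 222 @ $6 = $2,970
LIFO COGS: 130 @ $12 + 264 @ $8 + 101 @ $7 = $4,379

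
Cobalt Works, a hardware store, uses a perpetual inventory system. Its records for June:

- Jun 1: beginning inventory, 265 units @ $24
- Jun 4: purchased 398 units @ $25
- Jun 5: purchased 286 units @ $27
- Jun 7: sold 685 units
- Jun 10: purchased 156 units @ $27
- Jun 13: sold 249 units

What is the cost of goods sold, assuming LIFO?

Jun 7, 685 sold [LIFO — newest first]: 286 @ $27 + 398 @ $25 + 1 @ $24 = $17,696
Jun 13, 249 sold [LIFO — newest first]: 156 @ $27 + 93 @ $24 = $6,444
Total COGS = $17,696 + $6,444 = $24,140
Ending inventory: 171 @ $24 = $4,104
Check: goods available $28,244 = COGS $24,140 + ending $4,104

COGS = $24,140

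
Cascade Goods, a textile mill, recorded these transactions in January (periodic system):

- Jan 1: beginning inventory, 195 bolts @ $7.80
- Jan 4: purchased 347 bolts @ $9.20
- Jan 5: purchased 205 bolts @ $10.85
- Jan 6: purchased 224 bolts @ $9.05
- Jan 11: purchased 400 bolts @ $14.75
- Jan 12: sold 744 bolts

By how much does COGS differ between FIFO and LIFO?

FIFO COGS: 195 @ $7.80 + 347 @ $9.20 + 202 @ $10.85 = $6,905.10
LIFO COGS: 400 @ $14.75 + 224 @ $9.05 + 120 @ $10.85 = $9,229.20
Difference = |$6,905.10 − $9,229.20| = $2,324.10

$2,324.10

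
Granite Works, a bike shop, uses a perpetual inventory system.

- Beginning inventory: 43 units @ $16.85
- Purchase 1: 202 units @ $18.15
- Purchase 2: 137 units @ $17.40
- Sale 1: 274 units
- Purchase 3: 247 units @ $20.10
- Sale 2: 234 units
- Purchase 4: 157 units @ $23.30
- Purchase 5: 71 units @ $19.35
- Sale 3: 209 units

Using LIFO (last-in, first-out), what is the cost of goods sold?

COGS = $14,163.00

Sale 1 (274) [LIFO — newest first]: 137 @ $17.40 + 137 @ $18.15 = $4,870.35
Sale 2 (234) [LIFO — newest first]: 234 @ $20.10 = $4,703.40
Sale 3 (209) [LIFO — newest first]: 71 @ $19.35 + 138 @ $23.30 = $4,589.25
Total COGS = $4,870.35 + $4,703.40 + $4,589.25 = $14,163.00
Ending inventory: 43 @ $16.85 + 65 @ $18.15 + 13 @ $20.10 + 19 @ $23.30 = $2,608.30
Check: goods available $16,771.30 = COGS $14,163.00 + ending $2,608.30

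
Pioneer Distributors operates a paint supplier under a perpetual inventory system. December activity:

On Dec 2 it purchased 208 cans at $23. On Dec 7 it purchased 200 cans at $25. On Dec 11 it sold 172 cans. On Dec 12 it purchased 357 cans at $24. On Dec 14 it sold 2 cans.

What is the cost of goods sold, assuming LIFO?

Dec 11, 172 sold [LIFO — newest first]: 172 @ $25 = $4,300
Dec 14, 2 sold [LIFO — newest first]: 2 @ $24 = $48
Total COGS = $4,300 + $48 = $4,348
Ending inventory: 208 @ $23 + 28 @ $25 + 355 @ $24 = $14,004

COGS = $4,348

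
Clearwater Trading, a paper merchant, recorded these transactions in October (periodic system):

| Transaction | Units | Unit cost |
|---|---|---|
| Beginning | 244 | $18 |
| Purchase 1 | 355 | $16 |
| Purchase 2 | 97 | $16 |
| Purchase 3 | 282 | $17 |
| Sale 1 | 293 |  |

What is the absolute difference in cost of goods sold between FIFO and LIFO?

FIFO COGS: 244 @ $18 + 49 @ $16 = $5,176
LIFO COGS: 282 @ $17 + 11 @ $16 = $4,970
Difference = |$5,176 − $4,970| = $206

$206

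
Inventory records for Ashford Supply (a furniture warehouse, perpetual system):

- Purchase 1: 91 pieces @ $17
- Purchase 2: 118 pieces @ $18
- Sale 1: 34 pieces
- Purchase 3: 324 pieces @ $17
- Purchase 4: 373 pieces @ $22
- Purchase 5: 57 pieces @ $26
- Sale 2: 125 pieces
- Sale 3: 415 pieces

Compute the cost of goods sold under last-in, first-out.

COGS = $12,170

Sale 1 (34) [LIFO — newest first]: 34 @ $18 = $612
Sale 2 (125) [LIFO — newest first]: 57 @ $26 + 68 @ $22 = $2,978
Sale 3 (415) [LIFO — newest first]: 305 @ $22 + 110 @ $17 = $8,580
Total COGS = $612 + $2,978 + $8,580 = $12,170
Ending inventory: 91 @ $17 + 84 @ $18 + 214 @ $17 = $6,697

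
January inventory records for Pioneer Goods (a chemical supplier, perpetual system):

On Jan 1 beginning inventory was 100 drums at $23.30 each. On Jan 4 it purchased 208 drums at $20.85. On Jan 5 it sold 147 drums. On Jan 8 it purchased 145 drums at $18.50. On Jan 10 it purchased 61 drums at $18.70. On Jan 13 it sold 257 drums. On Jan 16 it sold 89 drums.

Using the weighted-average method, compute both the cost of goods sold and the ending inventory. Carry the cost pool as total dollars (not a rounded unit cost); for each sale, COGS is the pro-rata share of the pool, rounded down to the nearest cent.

After Jan 1: 100 on hand, pool $2,330.00 (≈ $23.3000 each)
After Jan 4: 308 on hand, pool $6,666.80 (≈ $21.6455 each)
Jan 5, sell 147: 147/308 × $6,666.80 → $3,181.88
After Jan 8: 306 on hand, pool $6,167.42 (≈ $20.1550 each)
After Jan 10: 367 on hand, pool $7,308.12 (≈ $19.9131 each)
Jan 13, sell 257: 257/367 × $7,308.12 → $5,117.67
Jan 16, sell 89: 89/110 × $2,190.45 → $1,772.27
Total COGS = $3,181.88 + $5,117.67 + $1,772.27 = $10,071.82
Ending inventory (cost pool remaining) = $418.18

COGS = $10,071.82; ending inventory = $418.18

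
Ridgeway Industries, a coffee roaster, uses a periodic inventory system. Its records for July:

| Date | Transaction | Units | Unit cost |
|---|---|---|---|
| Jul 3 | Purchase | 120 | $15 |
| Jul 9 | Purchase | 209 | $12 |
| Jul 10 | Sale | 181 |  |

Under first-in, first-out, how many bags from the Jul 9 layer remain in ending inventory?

Jul 10, 181 sold [FIFO — oldest first]: 120 @ $15 + 61 @ $12 = $2,532
Ending inventory: 148 @ $12 = $1,776

148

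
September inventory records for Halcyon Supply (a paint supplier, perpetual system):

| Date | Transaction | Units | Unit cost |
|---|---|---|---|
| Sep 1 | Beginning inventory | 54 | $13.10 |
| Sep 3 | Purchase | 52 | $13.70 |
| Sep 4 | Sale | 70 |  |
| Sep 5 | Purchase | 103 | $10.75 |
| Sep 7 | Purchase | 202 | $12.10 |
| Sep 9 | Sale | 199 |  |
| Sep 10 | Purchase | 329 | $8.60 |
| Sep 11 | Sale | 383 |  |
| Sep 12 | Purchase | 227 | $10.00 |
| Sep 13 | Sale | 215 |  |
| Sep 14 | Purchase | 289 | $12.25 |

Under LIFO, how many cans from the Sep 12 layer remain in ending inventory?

Sep 4, 70 sold [LIFO — newest first]: 52 @ $13.70 + 18 @ $13.10 = $948.20
Sep 9, 199 sold [LIFO — newest first]: 199 @ $12.10 = $2,407.90
Sep 11, 383 sold [LIFO — newest first]: 329 @ $8.60 + 3 @ $12.10 + 51 @ $10.75 = $3,413.95
Sep 13, 215 sold [LIFO — newest first]: 215 @ $10.00 = $2,150.00
Total COGS = $948.20 + $2,407.90 + $3,413.95 + $2,150.00 = $8,920.05
Ending inventory: 36 @ $13.10 + 52 @ $10.75 + 12 @ $10.00 + 289 @ $12.25 = $4,690.85

12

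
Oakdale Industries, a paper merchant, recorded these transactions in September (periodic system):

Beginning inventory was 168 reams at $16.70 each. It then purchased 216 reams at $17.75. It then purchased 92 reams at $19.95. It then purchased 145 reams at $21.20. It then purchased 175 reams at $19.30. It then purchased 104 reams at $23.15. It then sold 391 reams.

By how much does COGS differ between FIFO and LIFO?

$1,380.25

FIFO COGS: 168 @ $16.70 + 216 @ $17.75 + 7 @ $19.95 = $6,779.25
LIFO COGS: 104 @ $23.15 + 175 @ $19.30 + 112 @ $21.20 = $8,159.50
Difference = |$6,779.25 − $8,159.50| = $1,380.25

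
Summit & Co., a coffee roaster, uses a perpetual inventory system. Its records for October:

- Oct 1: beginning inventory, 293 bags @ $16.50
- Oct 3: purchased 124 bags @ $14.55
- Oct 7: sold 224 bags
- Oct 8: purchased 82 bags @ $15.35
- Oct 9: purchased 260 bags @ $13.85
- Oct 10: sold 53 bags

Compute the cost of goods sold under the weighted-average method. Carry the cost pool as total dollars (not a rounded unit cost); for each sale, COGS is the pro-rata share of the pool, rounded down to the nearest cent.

COGS = $4,351.92

After Oct 1: 293 on hand, pool $4,834.50 (≈ $16.5000 each)
After Oct 3: 417 on hand, pool $6,638.70 (≈ $15.9201 each)
Oct 7, sell 224: 224/417 × $6,638.70 → $3,566.11
After Oct 8: 275 on hand, pool $4,331.29 (≈ $15.7501 each)
After Oct 9: 535 on hand, pool $7,932.29 (≈ $14.8267 each)
Oct 10, sell 53: 53/535 × $7,932.29 → $785.81
Total COGS = $3,566.11 + $785.81 = $4,351.92
Ending inventory (cost pool remaining) = $7,146.48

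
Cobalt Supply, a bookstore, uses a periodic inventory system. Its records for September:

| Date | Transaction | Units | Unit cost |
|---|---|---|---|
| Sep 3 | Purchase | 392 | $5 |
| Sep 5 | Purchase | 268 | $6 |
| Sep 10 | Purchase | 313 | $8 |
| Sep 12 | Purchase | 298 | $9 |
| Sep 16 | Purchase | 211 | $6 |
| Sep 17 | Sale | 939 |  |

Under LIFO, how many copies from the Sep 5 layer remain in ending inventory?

Sep 17, 939 sold [LIFO — newest first]: 211 @ $6 + 298 @ $9 + 313 @ $8 + 117 @ $6 = $7,154
Ending inventory: 392 @ $5 + 151 @ $6 = $2,866

151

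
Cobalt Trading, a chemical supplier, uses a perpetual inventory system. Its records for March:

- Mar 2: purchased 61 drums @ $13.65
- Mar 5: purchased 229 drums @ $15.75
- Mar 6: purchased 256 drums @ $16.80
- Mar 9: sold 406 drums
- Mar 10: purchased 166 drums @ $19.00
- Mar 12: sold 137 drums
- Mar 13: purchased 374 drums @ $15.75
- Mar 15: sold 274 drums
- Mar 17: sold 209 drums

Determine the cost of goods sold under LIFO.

COGS = $16,965.70

Mar 9, 406 sold [LIFO — newest first]: 256 @ $16.80 + 150 @ $15.75 = $6,663.30
Mar 12, 137 sold [LIFO — newest first]: 137 @ $19.00 = $2,603.00
Mar 15, 274 sold [LIFO — newest first]: 274 @ $15.75 = $4,315.50
Mar 17, 209 sold [LIFO — newest first]: 100 @ $15.75 + 29 @ $19.00 + 79 @ $15.75 + 1 @ $13.65 = $3,383.90
Total COGS = $6,663.30 + $2,603.00 + $4,315.50 + $3,383.90 = $16,965.70
Ending inventory: 60 @ $13.65 = $819.00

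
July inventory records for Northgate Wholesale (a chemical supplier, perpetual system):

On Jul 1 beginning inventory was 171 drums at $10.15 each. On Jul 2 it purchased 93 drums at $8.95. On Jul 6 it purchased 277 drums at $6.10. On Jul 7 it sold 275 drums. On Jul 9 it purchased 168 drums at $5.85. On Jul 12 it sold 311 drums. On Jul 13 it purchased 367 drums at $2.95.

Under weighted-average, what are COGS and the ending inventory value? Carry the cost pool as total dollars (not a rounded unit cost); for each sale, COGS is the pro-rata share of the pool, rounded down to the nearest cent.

COGS = $4,368.66; ending inventory = $1,954.49

After Jul 1: 171 on hand, pool $1,735.65 (≈ $10.1500 each)
After Jul 2: 264 on hand, pool $2,568.00 (≈ $9.7273 each)
After Jul 6: 541 on hand, pool $4,257.70 (≈ $7.8701 each)
Jul 7, sell 275: 275/541 × $4,257.70 → $2,164.26
After Jul 9: 434 on hand, pool $3,076.24 (≈ $7.0881 each)
Jul 12, sell 311: 311/434 × $3,076.24 → $2,204.40
After Jul 13: 490 on hand, pool $1,954.49 (≈ $3.9888 each)
Total COGS = $2,164.26 + $2,204.40 = $4,368.66
Ending inventory (cost pool remaining) = $1,954.49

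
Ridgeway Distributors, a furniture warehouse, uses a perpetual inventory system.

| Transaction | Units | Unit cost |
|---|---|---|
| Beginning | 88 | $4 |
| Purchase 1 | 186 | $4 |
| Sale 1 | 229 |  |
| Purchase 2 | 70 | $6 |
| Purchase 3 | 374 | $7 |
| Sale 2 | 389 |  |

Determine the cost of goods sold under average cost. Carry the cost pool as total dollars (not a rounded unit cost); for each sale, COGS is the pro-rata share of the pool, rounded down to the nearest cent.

COGS = $3,475.92

After Beginning: 88 on hand, pool $352.00 (≈ $4.0000 each)
After Purchase 1: 274 on hand, pool $1,096.00 (≈ $4.0000 each)
Sale 1, sell 229: 229/274 × $1,096.00 → $916.00
After Purchase 2: 115 on hand, pool $600.00 (≈ $5.2174 each)
After Purchase 3: 489 on hand, pool $3,218.00 (≈ $6.5808 each)
Sale 2, sell 389: 389/489 × $3,218.00 → $2,559.92
Total COGS = $916.00 + $2,559.92 = $3,475.92
Ending inventory (cost pool remaining) = $658.08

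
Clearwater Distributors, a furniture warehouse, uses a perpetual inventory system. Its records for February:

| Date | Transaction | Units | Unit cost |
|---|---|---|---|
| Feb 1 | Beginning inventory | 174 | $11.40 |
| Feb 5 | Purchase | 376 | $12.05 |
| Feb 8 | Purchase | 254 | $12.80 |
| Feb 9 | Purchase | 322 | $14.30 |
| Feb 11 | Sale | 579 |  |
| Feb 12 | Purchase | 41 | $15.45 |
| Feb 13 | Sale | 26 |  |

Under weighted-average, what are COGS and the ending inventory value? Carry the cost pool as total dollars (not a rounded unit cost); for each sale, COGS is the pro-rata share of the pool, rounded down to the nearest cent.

COGS = $7,725.97; ending inventory = $7,277.68

After Feb 1: 174 on hand, pool $1,983.60 (≈ $11.4000 each)
After Feb 5: 550 on hand, pool $6,514.40 (≈ $11.8444 each)
After Feb 8: 804 on hand, pool $9,765.60 (≈ $12.1463 each)
After Feb 9: 1126 on hand, pool $14,370.20 (≈ $12.7622 each)
Feb 11, sell 579: 579/1126 × $14,370.20 → $7,389.29
After Feb 12: 588 on hand, pool $7,614.36 (≈ $12.9496 each)
Feb 13, sell 26: 26/588 × $7,614.36 → $336.68
Total COGS = $7,389.29 + $336.68 = $7,725.97
Ending inventory (cost pool remaining) = $7,277.68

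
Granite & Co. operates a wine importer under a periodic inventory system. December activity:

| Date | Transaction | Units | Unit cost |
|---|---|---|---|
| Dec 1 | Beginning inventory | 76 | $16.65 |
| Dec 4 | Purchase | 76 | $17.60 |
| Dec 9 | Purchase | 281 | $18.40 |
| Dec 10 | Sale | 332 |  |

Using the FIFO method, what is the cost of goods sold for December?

COGS = $5,915.00

Dec 10, 332 sold [FIFO — oldest first]: 76 @ $16.65 + 76 @ $17.60 + 180 @ $18.40 = $5,915.00
Ending inventory: 101 @ $18.40 = $1,858.40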